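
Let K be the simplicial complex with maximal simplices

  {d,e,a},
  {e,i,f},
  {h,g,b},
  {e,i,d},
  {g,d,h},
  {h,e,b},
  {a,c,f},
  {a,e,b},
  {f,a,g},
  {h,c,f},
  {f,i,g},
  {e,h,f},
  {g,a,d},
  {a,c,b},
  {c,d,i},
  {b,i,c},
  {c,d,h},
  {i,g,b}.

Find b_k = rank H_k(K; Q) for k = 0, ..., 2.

b_0 = 1, b_1 = 2, b_2 = 1.

Order the vertices as a < b < c < d < e < f < g < h < i. Listing each simplex with vertices in this order, K has dimension 2 with simplices:

  0-simplices (9): a, b, c, d, e, f, g, h, i
  1-simplices (27): ab, ac, ad, ae, af, ag, bc, be, bg, bh, bi, cd, cf, ch, ci, de, dg, dh, di, ef, eh, ei, fg, fh, fi, gh, gi
  2-simplices (18): abc, abe, acf, ade, adg, afg, bci, beh, bgh, bgi, cdh, cdi, cfh, dei, dgh, efh, efi, fgi

Hence C_0 ≅ Z^9, C_1 ≅ Z^27, C_2 ≅ Z^18.

Boundary ∂_1: C_1 → C_0 maps an edge to its endpoints' difference, ∂[p,q] = q − p.
As a 9×27 matrix over Z this has rank 8, with invariant factors (1,1,1,1,1,1,1,1).

The boundary map ∂_2: C_2 → C_1 maps a triangle to the signed sum of its edges. For instance
  ∂dgh = gh − dh + dg,
  ∂cdi = di − ci + cd.
As a 27×18 matrix over Z this has rank 17, with invariant factors (1,1,1,1,1,1,1,1,1,1,1,1,1,1,1,1,1).

Now H_k = ker ∂_k / im ∂_{k+1}, so:

  H_0: rank C_0 − rank ∂_1 = 9 − 8 = 1, and the invariant factors of ∂_1 are all 1, so H_0 = Z.
  H_1: rank ker ∂_1 − rank ∂_2 = (27 − 8) − 17 = 2, and the invariant factors of ∂_2 are all 1, so H_1 = Z^2.
  H_2: rank ker ∂_2 − rank ∂_3 = (18 − 17) − 0 = 1, and there is no ∂_3, so H_2 = Z.

As a check, the Euler characteristic is 9 − 27 + 18 = 0, which agrees with 1 − 2 + 1 = 0.
(K is a triangulation of the torus T^2.)

Hence the Betti numbers are b_0 = 1, b_1 = 2, b_2 = 1.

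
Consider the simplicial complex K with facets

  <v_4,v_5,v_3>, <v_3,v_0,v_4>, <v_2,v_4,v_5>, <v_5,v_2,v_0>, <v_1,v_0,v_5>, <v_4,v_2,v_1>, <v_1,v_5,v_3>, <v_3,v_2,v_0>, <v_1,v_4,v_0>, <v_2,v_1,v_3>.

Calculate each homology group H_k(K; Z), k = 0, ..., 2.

Order the vertices as v_0 < v_1 < v_2 < v_3 < v_4 < v_5. Listing each simplex with vertices in this order, K has dimension 2 with simplices:

  0-simplices (6): [v_0], [v_1], [v_2], [v_3], [v_4], [v_5]
  1-simplices (15): (15 of them)
  2-simplices (10): [v_0,v_1,v_4], [v_0,v_1,v_5], [v_0,v_2,v_3], [v_0,v_2,v_5], [v_0,v_3,v_4], [v_1,v_2,v_3], [v_1,v_2,v_4], [v_1,v_3,v_5], [v_2,v_4,v_5], [v_3,v_4,v_5]

giving chain groups C_0 ≅ Z^6, C_1 ≅ Z^15, C_2 ≅ Z^10.

Boundary ∂_1: C_1 → C_0 maps an edge to its endpoints' difference, ∂[p,q] = q − p. For instance
  ∂[v_1,v_2] = [v_2] − [v_1].
As a 6×15 matrix over Z this has rank 5, with invariant factors (1,1,1,1,1).

Boundary ∂_2: C_2 → C_1 acts by ∂[p,q,r] = [q,r] − [p,r] + [p,q]. For instance
  ∂[v_0,v_1,v_5] = [v_1,v_5] − [v_0,v_5] + [v_0,v_1],
  ∂[v_0,v_2,v_3] = [v_2,v_3] − [v_0,v_3] + [v_0,v_2].
This gives a 15×10 integer matrix of rank 10; reducing to Smith normal form yields diagonal entries (1,1,1,1,1,1,1,1,1,2).

Now H_k = ker ∂_k / im ∂_{k+1}, so:

  H_0: rank C_0 − rank ∂_1 = 6 − 5 = 1, and the invariant factors of ∂_1 are all 1, so H_0 ≅ Z.
  H_1: rank ker ∂_1 − rank ∂_2 = (15 − 5) − 10 = 0, and ∂_2 has invariant factor 2 > 1, so H_1 ≅ Z_2.
  H_2: rank ker ∂_2 − rank ∂_3 = (10 − 10) − 0 = 0, and there is no ∂_3, so H_2 ≅ 0.

As a check, the Euler characteristic is 6 − 15 + 10 = 1, which agrees with 1 − 0 + 0 = 1.

H_0 ≅ Z,  H_1 ≅ Z_2,  H_2 = 0.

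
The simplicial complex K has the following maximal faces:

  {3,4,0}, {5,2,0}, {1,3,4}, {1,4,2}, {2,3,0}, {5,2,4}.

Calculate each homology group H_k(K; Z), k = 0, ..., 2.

H_0 = Z,  H_1 = Z,  H_2 = 0.

Fix the vertex order 0 < 1 < 2 < 3 < 4 < 5 and write every simplex with vertices in increasing order. Then dim K = 2 and the simplices of K are:

  0-simplices (6): [0], [1], [2], [3], [4], [5]
  1-simplices (12): [0,2], [0,3], [0,4], [0,5], [1,2], [1,3], [1,4], [2,3], [2,4], [2,5], [3,4], [4,5]
  2-simplices (6): [0,2,3], [0,2,5], [0,3,4], [1,2,4], [1,3,4], [2,4,5]

so the chain groups are C_0 ≅ Z^6, C_1 ≅ Z^12, C_2 ≅ Z^6.

Boundary ∂_1: C_1 → C_0 maps an edge to its endpoints' difference, ∂[p,q] = q − p.
This gives a 6×12 integer matrix of rank 5; reducing to Smith normal form yields diagonal entries (1,1,1,1,1).

The boundary map ∂_2: C_2 → C_1 maps a triangle to the signed sum of its edges. For instance
  ∂[1,2,4] = [2,4] − [1,4] + [1,2],
  ∂[2,4,5] = [4,5] − [2,5] + [2,4].
As a 12×6 matrix over Z this has rank 6, with invariant factors (1,1,1,1,1,1).

From H_k ≅ ker(∂_k) / im(∂_{k+1}) we obtain:

  H_0: rank C_0 − rank ∂_1 = 6 − 5 = 1, and the invariant factors of ∂_1 are all 1, so H_0 ≅ Z.
  H_1: rank ker ∂_1 − rank ∂_2 = (12 − 5) − 6 = 1, and the invariant factors of ∂_2 are all 1, so H_1 ≅ Z.
  H_2: rank ker ∂_2 − rank ∂_3 = (6 − 6) − 0 = 0, and there is no ∂_3, so H_2 ≅ 0.

(K is a triangulation of the cylinder S^1 x I.)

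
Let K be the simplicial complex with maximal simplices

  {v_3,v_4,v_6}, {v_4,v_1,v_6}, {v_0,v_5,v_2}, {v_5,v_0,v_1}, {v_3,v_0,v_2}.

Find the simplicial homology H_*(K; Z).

We work with the vertex ordering v_0 < v_1 < v_2 < v_3 < v_4 < v_5 < v_6. The simplices of K, each written with vertices in increasing order, are:

  0-simplices (7): [v_0], [v_1], [v_2], [v_3], [v_4], [v_5], [v_6]
  1-simplices (12): [v_0,v_1], [v_0,v_2], [v_0,v_3], [v_0,v_5], [v_1,v_4], [v_1,v_5], [v_1,v_6], [v_2,v_3], [v_2,v_5], [v_3,v_4], [v_3,v_6], [v_4,v_6]
  2-simplices (5): [v_0,v_1,v_5], [v_0,v_2,v_3], [v_0,v_2,v_5], [v_1,v_4,v_6], [v_3,v_4,v_6]

so the chain groups are C_0 ≅ Z^7, C_1 ≅ Z^12, C_2 ≅ Z^5.

∂_1: C_1 → C_0 sends each edge [p,q] (with p < q) to q − p. For instance
  ∂[v_4,v_6] = [v_6] − [v_4].
As a 7×12 matrix over Z this has rank 6, with invariant factors (1,1,1,1,1,1).

∂_2: C_2 → C_1 acts by ∂[p,q,r] = [q,r] − [p,r] + [p,q]. For instance
  ∂[v_0,v_1,v_5] = [v_1,v_5] − [v_0,v_5] + [v_0,v_1],
  ∂[v_0,v_2,v_3] = [v_2,v_3] − [v_0,v_3] + [v_0,v_2].
As a 12×5 matrix over Z this has rank 5, with invariant factors (1,1,1,1,1).

Computing H_k = (kernel of ∂_k) / (image of ∂_{k+1}):

  H_0: rank C_0 − rank ∂_1 = 7 − 6 = 1, and the invariant factors of ∂_1 are all 1, so H_0 = Z.
  H_1: rank ker ∂_1 − rank ∂_2 = (12 − 6) − 5 = 1, and the invariant factors of ∂_2 are all 1, so H_1 = Z.
  H_2: rank ker ∂_2 − rank ∂_3 = (5 − 5) − 0 = 0, and there is no ∂_3, so H_2 = 0.

H_0 ≅ Z,  H_1 ≅ Z,  H_2 = 0.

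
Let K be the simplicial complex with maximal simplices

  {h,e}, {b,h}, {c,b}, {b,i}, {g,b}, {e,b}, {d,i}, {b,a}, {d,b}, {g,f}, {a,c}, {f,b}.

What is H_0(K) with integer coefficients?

Take the total order a < b < c < d < e < f < g < h < i on the vertex set. Then K (dimension 1) consists of the simplices:

  0-simplices (9): a, b, c, d, e, f, g, h, i
  1-simplices (12): ab, ac, bc, bd, be, bf, bg, bh, bi, di, eh, fg

giving chain groups C_0 ≅ Z^9, C_1 ≅ Z^12.

∂_1: C_1 → C_0 is given by ∂[p,q] = [q] − [p]. For instance
  ∂bd = d − b.
As a 9×12 matrix over Z this has rank 8, with invariant factors (1,1,1,1,1,1,1,1).

From H_k ≅ ker(∂_k) / im(∂_{k+1}) we obtain:

  H_0: rank C_0 − rank ∂_1 = 9 − 8 = 1, and the invariant factors of ∂_1 are all 1, so H_0 = Z.

(K is a triangulation of a wedge of 4 circles.)

H_0 ≅ Z.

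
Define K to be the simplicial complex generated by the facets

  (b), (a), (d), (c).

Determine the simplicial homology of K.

K has 4 vertices.
rank ∂_0 = 0, rank ∂_1 = 0 ⇒ b_0 = 4 − 0 − 0 = 4. So H_0 ≅ Z^4.

H_0 = Z^4.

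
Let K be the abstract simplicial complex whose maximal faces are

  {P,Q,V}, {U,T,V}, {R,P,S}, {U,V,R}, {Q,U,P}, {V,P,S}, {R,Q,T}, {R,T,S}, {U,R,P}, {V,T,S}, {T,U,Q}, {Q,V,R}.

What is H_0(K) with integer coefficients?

Take the total order P < Q < R < S < T < U < V on the vertex set. Then K (dimension 2) consists of the simplices:

  0-simplices (7): P, Q, R, S, T, U, V
  1-simplices (18): PQ, PR, PS, PU, PV, QR, QT, QU, QV, RS, RT, RU, RV, ST, SV, TU, TV, UV
  2-simplices (12): PQU, PQV, PRS, PRU, PSV, QRT, QRV, QTU, RST, RUV, STV, TUV

so the chain groups are C_0 ≅ Z^7, C_1 ≅ Z^18, C_2 ≅ Z^12.

∂_1: C_1 → C_0 maps an edge to its endpoints' difference, ∂[p,q] = q − p. For instance
  ∂TU = U − T.
The 7×18 boundary matrix has rank 6 and Smith normal form diag(1,1,1,1,1,1).

The boundary map ∂_2: C_2 → C_1 maps a triangle to the signed sum of its edges. For instance
  ∂TUV = UV − TV + TU,
  ∂PRU = RU − PU + PR.
The 18×12 boundary matrix has rank 12 and Smith normal form diag(1,1,1,1,1,1,1,1,1,1,1,2).

Reading off H_k = ker ∂_k / im ∂_{k+1}:

  H_0: rank C_0 − rank ∂_1 = 7 − 6 = 1, and the invariant factors of ∂_1 are all 1, so H_0 ≅ Z.

H_0 = Z.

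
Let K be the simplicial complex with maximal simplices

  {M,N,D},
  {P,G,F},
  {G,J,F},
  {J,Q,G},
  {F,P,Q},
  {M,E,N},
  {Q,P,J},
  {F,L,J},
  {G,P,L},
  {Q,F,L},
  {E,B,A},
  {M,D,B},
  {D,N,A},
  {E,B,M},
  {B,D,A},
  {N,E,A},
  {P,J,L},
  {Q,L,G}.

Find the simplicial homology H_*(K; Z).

H_0 = Z^2,  H_1 = Z/2Z,  H_2 = Z.

We work with the vertex ordering A < B < D < E < F < G < J < L < M < N < P < Q. The simplices of K, each written with vertices in increasing order, are:

  0-simplices (12): A, B, D, E, F, G, J, L, M, N, P, Q
  1-simplices (27): AB, AD, AE, AN, BD, BE, BM, DM, DN, EM, EN, FG, FJ, FL, FP, FQ, GJ, GL, GP, GQ, JL, JP, JQ, LP, LQ, MN, PQ
  2-simplices (18): ABD, ABE, ADN, AEN, BDM, BEM, DMN, EMN, FGJ, FGP, FJL, FLQ, FPQ, GJQ, GLP, GLQ, JLP, JPQ

giving chain groups C_0 ≅ Z^12, C_1 ≅ Z^27, C_2 ≅ Z^18.

Boundary ∂_1: C_1 → C_0 sends each edge [p,q] (with p < q) to q − p.
The resulting 12×27 matrix has rank 10, and its Smith normal form has invariant factors (1,1,1,1,1,1,1,1,1,1).

The boundary map ∂_2: C_2 → C_1 acts by ∂[p,q,r] = [q,r] − [p,r] + [p,q]. For instance
  ∂BDM = DM − BM + BD,
  ∂JPQ = PQ − JQ + JP.
As a 27×18 matrix over Z this has rank 17, with invariant factors (1,1,1,1,1,1,1,1,1,1,1,1,1,1,1,1,2).

Now H_k = ker ∂_k / im ∂_{k+1}, so:

  H_0: rank C_0 − rank ∂_1 = 12 − 10 = 2, and the invariant factors of ∂_1 are all 1, so H_0 ≅ Z^2.
  H_1: rank ker ∂_1 − rank ∂_2 = (27 − 10) − 17 = 0, and ∂_2 has invariant factor 2 > 1, so H_1 ≅ Z/2Z.
  H_2: rank ker ∂_2 − rank ∂_3 = (18 − 17) − 0 = 1, and there is no ∂_3, so H_2 ≅ Z.

As a check, the Euler characteristic is 12 − 27 + 18 = 3, which agrees with 2 − 0 + 1 = 3.
(K is a triangulation of the disjoint union of the real projective plane RP^2 and the 2-sphere S^2.)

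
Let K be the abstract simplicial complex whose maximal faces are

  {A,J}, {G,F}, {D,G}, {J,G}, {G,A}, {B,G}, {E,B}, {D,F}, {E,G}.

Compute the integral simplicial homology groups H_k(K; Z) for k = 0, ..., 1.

Order the vertices as A < B < D < E < F < G < J. Listing each simplex with vertices in this order, K has dimension 1 with simplices:

  0-simplices (7): A, B, D, E, F, G, J
  1-simplices (9): AG, AJ, BE, BG, DF, DG, EG, FG, GJ

giving chain groups C_0 ≅ Z^7, C_1 ≅ Z^9.

∂_1: C_1 → C_0 is given by ∂[p,q] = [q] − [p]. For instance
  ∂AJ = J − A.
This gives a 7×9 integer matrix of rank 6; reducing to Smith normal form yields diagonal entries (1,1,1,1,1,1).

Computing H_k = (kernel of ∂_k) / (image of ∂_{k+1}):

  H_0: rank C_0 − rank ∂_1 = 7 − 6 = 1, and the invariant factors of ∂_1 are all 1, so H_0 ≅ Z.
  H_1: rank ker ∂_1 − rank ∂_2 = (9 − 6) − 0 = 3, and there is no ∂_2, so H_1 ≅ Z^3.

As a check, the Euler characteristic is 7 − 9 = -2, which agrees with 1 − 3 = -2.
(K is a triangulation of a wedge of 3 circles.)

H_0 ≅ Z,  H_1 ≅ Z^3.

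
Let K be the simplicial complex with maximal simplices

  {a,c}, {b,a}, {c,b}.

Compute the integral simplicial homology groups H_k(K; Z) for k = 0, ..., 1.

Take the total order a < b < c on the vertex set. Then K (dimension 1) consists of the simplices:

  0-simplices (3): a, b, c
  1-simplices (3): ab, ac, bc

so the chain groups are C_0 ≅ Z^3, C_1 ≅ Z^3.

Boundary ∂_1: C_1 → C_0 maps an edge to its endpoints' difference, ∂[p,q] = q − p. For instance
  ∂ac = c − a.
The resulting 3×3 matrix has rank 2, and its Smith normal form has invariant factors (1,1).

Reading off H_k = ker ∂_k / im ∂_{k+1}:

  H_0: rank C_0 − rank ∂_1 = 3 − 2 = 1, and the invariant factors of ∂_1 are all 1, so H_0 ≅ Z.
  H_1: rank ker ∂_1 − rank ∂_2 = (3 − 2) − 0 = 1, and there is no ∂_2, so H_1 ≅ Z.

(K is a triangulation of the circle S^1.)

H_0 ≅ Z,  H_1 ≅ Z.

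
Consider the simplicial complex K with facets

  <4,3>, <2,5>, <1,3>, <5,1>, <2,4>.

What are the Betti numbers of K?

Order the vertices as 1 < 2 < 3 < 4 < 5. Listing each simplex with vertices in this order, K has dimension 1 with simplices:

  0-simplices (5): [1], [2], [3], [4], [5]
  1-simplices (5): [1,3], [1,5], [2,4], [2,5], [3,4]

giving chain groups C_0 ≅ Z^5, C_1 ≅ Z^5.

∂_1: C_1 → C_0 maps an edge to its endpoints' difference, ∂[p,q] = q − p. For instance
  ∂[2,5] = [5] − [2].
The resulting 5×5 matrix has rank 4, and its Smith normal form has invariant factors (1,1,1,1).

Computing H_k = (kernel of ∂_k) / (image of ∂_{k+1}):

  H_0: rank C_0 − rank ∂_1 = 5 − 4 = 1, and the invariant factors of ∂_1 are all 1, so H_0 = Z.
  H_1: rank ker ∂_1 − rank ∂_2 = (5 − 4) − 0 = 1, and there is no ∂_2, so H_1 = Z.

Hence the Betti numbers are b_0 = 1, b_1 = 1.

b_0 = 1, b_1 = 1.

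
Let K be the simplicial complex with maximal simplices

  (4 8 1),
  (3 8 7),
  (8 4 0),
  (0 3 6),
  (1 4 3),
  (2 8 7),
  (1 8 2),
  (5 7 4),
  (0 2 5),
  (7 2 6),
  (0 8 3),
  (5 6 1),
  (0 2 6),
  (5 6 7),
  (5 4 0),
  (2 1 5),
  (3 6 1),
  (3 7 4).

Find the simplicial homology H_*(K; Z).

We work with the vertex ordering 0 < 1 < 2 < 3 < 4 < 5 < 6 < 7 < 8. The simplices of K, each written with vertices in increasing order, are:

  0-simplices (9): [0], [1], [2], [3], [4], [5], [6], [7], [8]
  1-simplices (27): (27 of them)
  2-simplices (18): [0,2,5], [0,2,6], [0,3,6], [0,3,8], [0,4,5], [0,4,8], [1,2,5], [1,2,8], [1,3,4], [1,3,6], [1,4,8], [1,5,6], [2,6,7], [2,7,8], [3,4,7], [3,7,8], [4,5,7], [5,6,7]

so the chain groups are C_0 ≅ Z^9, C_1 ≅ Z^27, C_2 ≅ Z^18.

The boundary map ∂_1: C_1 → C_0 sends each edge [p,q] (with p < q) to q − p. For instance
  ∂[3,7] = [7] − [3].
As a 9×27 matrix over Z this has rank 8, with invariant factors (1,1,1,1,1,1,1,1).

Boundary ∂_2: C_2 → C_1 maps a triangle to the signed sum of its edges. For instance
  ∂[0,4,5] = [4,5] − [0,5] + [0,4],
  ∂[0,2,5] = [2,5] − [0,5] + [0,2].
This gives a 27×18 integer matrix of rank 18; reducing to Smith normal form yields diagonal entries (1,1,1,1,1,1,1,1,1,1,1,1,1,1,1,1,1,2).

From H_k ≅ ker(∂_k) / im(∂_{k+1}) we obtain:

  H_0: rank C_0 − rank ∂_1 = 9 − 8 = 1, and the invariant factors of ∂_1 are all 1, so H_0 ≅ Z.
  H_1: rank ker ∂_1 − rank ∂_2 = (27 − 8) − 18 = 1, and ∂_2 has invariant factor 2 > 1, so H_1 ≅ Z × Z/2.
  H_2: rank ker ∂_2 − rank ∂_3 = (18 − 18) − 0 = 0, and there is no ∂_3, so H_2 ≅ 0.

H_0 ≅ Z,  H_1 ≅ Z × Z/2,  H_2 = 0.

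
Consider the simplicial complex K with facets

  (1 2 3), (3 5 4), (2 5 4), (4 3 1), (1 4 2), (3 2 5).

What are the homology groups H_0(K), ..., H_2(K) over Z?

H_0 ≅ Z,  H_1 = 0,  H_2 ≅ Z.

We work with the vertex ordering 1 < 2 < 3 < 4 < 5. The simplices of K, each written with vertices in increasing order, are:

  0-simplices (5): [1], [2], [3], [4], [5]
  1-simplices (9): [1,2], [1,3], [1,4], [2,3], [2,4], [2,5], [3,4], [3,5], [4,5]
  2-simplices (6): [1,2,3], [1,2,4], [1,3,4], [2,3,5], [2,4,5], [3,4,5]

giving chain groups C_0 ≅ Z^5, C_1 ≅ Z^9, C_2 ≅ Z^6.

The boundary map ∂_1: C_1 → C_0 maps an edge to its endpoints' difference, ∂[p,q] = q − p. For instance
  ∂[1,4] = [4] − [1].
This gives a 5×9 integer matrix of rank 4; reducing to Smith normal form yields diagonal entries (1,1,1,1).

∂_2: C_2 → C_1 maps a triangle to the signed sum of its edges. For instance
  ∂[1,2,3] = [2,3] − [1,3] + [1,2],
  ∂[2,4,5] = [4,5] − [2,5] + [2,4].
This gives a 9×6 integer matrix of rank 5; reducing to Smith normal form yields diagonal entries (1,1,1,1,1).

Computing H_k = (kernel of ∂_k) / (image of ∂_{k+1}):

  H_0: rank C_0 − rank ∂_1 = 5 − 4 = 1, and the invariant factors of ∂_1 are all 1, so H_0 = Z.
  H_1: rank ker ∂_1 − rank ∂_2 = (9 − 4) − 5 = 0, and the invariant factors of ∂_2 are all 1, so H_1 = 0.
  H_2: rank ker ∂_2 − rank ∂_3 = (6 − 5) − 0 = 1, and there is no ∂_3, so H_2 = Z.

As a check, the Euler characteristic is 5 − 9 + 6 = 2, which agrees with 1 − 0 + 1 = 2.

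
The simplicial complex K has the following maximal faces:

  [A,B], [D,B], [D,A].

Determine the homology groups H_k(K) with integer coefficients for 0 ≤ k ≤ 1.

Fix the vertex order A < B < D and write every simplex with vertices in increasing order. Then dim K = 1 and the simplices of K are:

  0-simplices (3): A, B, D
  1-simplices (3): AB, AD, BD

so the chain groups are C_0 ≅ Z^3, C_1 ≅ Z^3.

Boundary ∂_1: C_1 → C_0 sends each edge [p,q] (with p < q) to q − p. For instance
  ∂AD = D − A.
This gives a 3×3 integer matrix of rank 2; reducing to Smith normal form yields diagonal entries (1,1).

Now H_k = ker ∂_k / im ∂_{k+1}, so:

  H_0: rank C_0 − rank ∂_1 = 3 − 2 = 1, and the invariant factors of ∂_1 are all 1, so H_0 ≅ Z.
  H_1: rank ker ∂_1 − rank ∂_2 = (3 − 2) − 0 = 1, and there is no ∂_2, so H_1 ≅ Z.

(K is a triangulation of the circle S^1.)

H_0 = Z,  H_1 = Z.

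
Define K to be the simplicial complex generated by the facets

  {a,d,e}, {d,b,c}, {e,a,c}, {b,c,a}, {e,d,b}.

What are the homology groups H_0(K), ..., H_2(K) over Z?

H_0 ≅ Z,  H_1 ≅ Z,  H_2 = 0.

Fix the vertex order a < b < c < d < e and write every simplex with vertices in increasing order. Then dim K = 2 and the simplices of K are:

  0-simplices (5): a, b, c, d, e
  1-simplices (10): ab, ac, ad, ae, bc, bd, be, cd, ce, de
  2-simplices (5): abc, ace, ade, bcd, bde

so the chain groups are C_0 ≅ Z^5, C_1 ≅ Z^10, C_2 ≅ Z^5.

∂_1: C_1 → C_0 sends each edge [p,q] (with p < q) to q − p.
The 5×10 boundary matrix has rank 4 and Smith normal form diag(1,1,1,1).

∂_2: C_2 → C_1 sends each 2-simplex [p,q,r] to [q,r] − [p,r] + [p,q]. For instance
  ∂ade = de − ae + ad,
  ∂abc = bc − ac + ab.
This gives a 10×5 integer matrix of rank 5; reducing to Smith normal form yields diagonal entries (1,1,1,1,1).

Computing H_k = (kernel of ∂_k) / (image of ∂_{k+1}):

  H_0: rank C_0 − rank ∂_1 = 5 − 4 = 1, and the invariant factors of ∂_1 are all 1, so H_0 = Z.
  H_1: rank ker ∂_1 − rank ∂_2 = (10 − 4) − 5 = 1, and the invariant factors of ∂_2 are all 1, so H_1 = Z.
  H_2: rank ker ∂_2 − rank ∂_3 = (5 − 5) − 0 = 0, and there is no ∂_3, so H_2 = 0.

As a check, the Euler characteristic is 5 − 10 + 5 = 0, which agrees with 1 − 1 + 0 = 0.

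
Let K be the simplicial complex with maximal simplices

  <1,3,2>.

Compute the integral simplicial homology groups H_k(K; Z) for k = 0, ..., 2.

H_0 = Z,  H_1 = 0,  H_2 = 0.

Fix the vertex order 1 < 2 < 3 and write every simplex with vertices in increasing order. Then dim K = 2 and the simplices of K are:

  0-simplices (3): [1], [2], [3]
  1-simplices (3): [1,2], [1,3], [2,3]
  2-simplices (1): [1,2,3]

so the chain groups are C_0 ≅ Z^3, C_1 ≅ Z^3, C_2 ≅ Z^1.

∂_1: C_1 → C_0 sends each edge [p,q] (with p < q) to q − p.
This gives a 3×3 integer matrix of rank 2; reducing to Smith normal form yields diagonal entries (1,1).

∂_2: C_2 → C_1 acts by ∂[p,q,r] = [q,r] − [p,r] + [p,q]. For instance
  ∂[1,2,3] = [2,3] − [1,3] + [1,2].
The 3×1 boundary matrix has rank 1 and Smith normal form diag(1).

From H_k ≅ ker(∂_k) / im(∂_{k+1}) we obtain:

  H_0: rank C_0 − rank ∂_1 = 3 − 2 = 1, and the invariant factors of ∂_1 are all 1, so H_0 ≅ Z.
  H_1: rank ker ∂_1 − rank ∂_2 = (3 − 2) − 1 = 0, and the invariant factors of ∂_2 are all 1, so H_1 ≅ 0.
  H_2: rank ker ∂_2 − rank ∂_3 = (1 − 1) − 0 = 0, and there is no ∂_3, so H_2 ≅ 0.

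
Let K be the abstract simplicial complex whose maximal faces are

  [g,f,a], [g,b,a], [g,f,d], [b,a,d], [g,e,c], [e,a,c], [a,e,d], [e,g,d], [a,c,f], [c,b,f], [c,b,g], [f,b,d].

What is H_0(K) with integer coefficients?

H_0 ≅ Z.

We work with the vertex ordering a < b < c < d < e < f < g. The simplices of K, each written with vertices in increasing order, are:

  0-simplices (7): a, b, c, d, e, f, g
  1-simplices (18): ab, ac, ad, ae, af, ag, bc, bd, bf, bg, ce, cf, cg, de, df, dg, eg, fg
  2-simplices (12): abd, abg, ace, acf, ade, afg, bcf, bcg, bdf, ceg, deg, dfg

giving chain groups C_0 ≅ Z^7, C_1 ≅ Z^18, C_2 ≅ Z^12.

The boundary map ∂_1: C_1 → C_0 sends each edge [p,q] (with p < q) to q − p.
This gives a 7×18 integer matrix of rank 6; reducing to Smith normal form yields diagonal entries (1,1,1,1,1,1).

The boundary map ∂_2: C_2 → C_1 acts by ∂[p,q,r] = [q,r] − [p,r] + [p,q]. For instance
  ∂acf = cf − af + ac,
  ∂afg = fg − ag + af.
The resulting 18×12 matrix has rank 12, and its Smith normal form has invariant factors (1,1,1,1,1,1,1,1,1,1,1,2).

Now H_k = ker ∂_k / im ∂_{k+1}, so:

  H_0: rank C_0 − rank ∂_1 = 7 − 6 = 1, and the invariant factors of ∂_1 are all 1, so H_0 ≅ Z.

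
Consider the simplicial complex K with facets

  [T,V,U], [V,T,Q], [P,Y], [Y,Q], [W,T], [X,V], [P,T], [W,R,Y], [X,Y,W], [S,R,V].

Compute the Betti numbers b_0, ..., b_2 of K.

b_0 = 1, b_1 = 4, b_2 = 0.

K has 10 vertices, 18 edges, 5 triangles.
rank ∂_0 = 0, rank ∂_1 = 9 ⇒ b_0 = 10 − 0 − 9 = 1; all invariant factors of ∂_1 are 1 so no torsion. So H_0 ≅ Z.
rank ∂_1 = 9, rank ∂_2 = 5 ⇒ b_1 = 18 − 9 − 5 = 4; all invariant factors of ∂_2 are 1 so no torsion. So H_1 ≅ Z^4.
rank ∂_2 = 5, rank ∂_3 = 0 ⇒ b_2 = 5 − 5 − 0 = 0. So H_2 ≅ 0.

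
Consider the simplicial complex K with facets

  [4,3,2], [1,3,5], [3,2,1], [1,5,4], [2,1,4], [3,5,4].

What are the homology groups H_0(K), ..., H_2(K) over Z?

Order the vertices as 1 < 2 < 3 < 4 < 5. Listing each simplex with vertices in this order, K has dimension 2 with simplices:

  0-simplices (5): [1], [2], [3], [4], [5]
  1-simplices (9): [1,2], [1,3], [1,4], [1,5], [2,3], [2,4], [3,4], [3,5], [4,5]
  2-simplices (6): [1,2,3], [1,2,4], [1,3,5], [1,4,5], [2,3,4], [3,4,5]

giving chain groups C_0 ≅ Z^5, C_1 ≅ Z^9, C_2 ≅ Z^6.

The boundary map ∂_1: C_1 → C_0 sends each edge [p,q] (with p < q) to q − p. For instance
  ∂[1,2] = [2] − [1].
As a 5×9 matrix over Z this has rank 4, with invariant factors (1,1,1,1).

∂_2: C_2 → C_1 sends each 2-simplex [p,q,r] to [q,r] − [p,r] + [p,q]. For instance
  ∂[1,3,5] = [3,5] − [1,5] + [1,3],
  ∂[1,2,3] = [2,3] − [1,3] + [1,2].
The 9×6 boundary matrix has rank 5 and Smith normal form diag(1,1,1,1,1).

From H_k ≅ ker(∂_k) / im(∂_{k+1}) we obtain:

  H_0: rank C_0 − rank ∂_1 = 5 − 4 = 1, and the invariant factors of ∂_1 are all 1, so H_0 ≅ Z.
  H_1: rank ker ∂_1 − rank ∂_2 = (9 − 4) − 5 = 0, and the invariant factors of ∂_2 are all 1, so H_1 ≅ 0.
  H_2: rank ker ∂_2 − rank ∂_3 = (6 − 5) − 0 = 1, and there is no ∂_3, so H_2 ≅ Z.

As a check, the Euler characteristic is 5 − 9 + 6 = 2, which agrees with 1 − 0 + 1 = 2.

H_0 = Z,  H_1 = 0,  H_2 = Z.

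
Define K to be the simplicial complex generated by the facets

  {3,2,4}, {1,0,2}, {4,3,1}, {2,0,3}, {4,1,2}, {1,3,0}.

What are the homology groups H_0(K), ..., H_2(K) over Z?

H_0 = Z,  H_1 = 0,  H_2 = Z.

We work with the vertex ordering 0 < 1 < 2 < 3 < 4. The simplices of K, each written with vertices in increasing order, are:

  0-simplices (5): [0], [1], [2], [3], [4]
  1-simplices (9): [0,1], [0,2], [0,3], [1,2], [1,3], [1,4], [2,3], [2,4], [3,4]
  2-simplices (6): [0,1,2], [0,1,3], [0,2,3], [1,2,4], [1,3,4], [2,3,4]

so the chain groups are C_0 ≅ Z^5, C_1 ≅ Z^9, C_2 ≅ Z^6.

Boundary ∂_1: C_1 → C_0 is given by ∂[p,q] = [q] − [p]. For instance
  ∂[1,3] = [3] − [1].
This gives a 5×9 integer matrix of rank 4; reducing to Smith normal form yields diagonal entries (1,1,1,1).

∂_2: C_2 → C_1 maps a triangle to the signed sum of its edges. For instance
  ∂[0,1,2] = [1,2] − [0,2] + [0,1],
  ∂[1,3,4] = [3,4] − [1,4] + [1,3].
This gives a 9×6 integer matrix of rank 5; reducing to Smith normal form yields diagonal entries (1,1,1,1,1).

Reading off H_k = ker ∂_k / im ∂_{k+1}:

  H_0: rank C_0 − rank ∂_1 = 5 − 4 = 1, and the invariant factors of ∂_1 are all 1, so H_0 ≅ Z.
  H_1: rank ker ∂_1 − rank ∂_2 = (9 − 4) − 5 = 0, and the invariant factors of ∂_2 are all 1, so H_1 ≅ 0.
  H_2: rank ker ∂_2 − rank ∂_3 = (6 − 5) − 0 = 1, and there is no ∂_3, so H_2 ≅ Z.

(K is a triangulation of the 2-sphere S^2.)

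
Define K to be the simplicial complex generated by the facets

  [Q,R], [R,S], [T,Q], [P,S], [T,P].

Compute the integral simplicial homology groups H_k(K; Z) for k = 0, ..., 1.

H_0 = Z,  H_1 = Z.

Take the total order P < Q < R < S < T on the vertex set. Then K (dimension 1) consists of the simplices:

  0-simplices (5): P, Q, R, S, T
  1-simplices (5): PS, PT, QR, QT, RS

so the chain groups are C_0 ≅ Z^5, C_1 ≅ Z^5.

∂_1: C_1 → C_0 sends each edge [p,q] (with p < q) to q − p. For instance
  ∂RS = S − R.
The resulting 5×5 matrix has rank 4, and its Smith normal form has invariant factors (1,1,1,1).

Computing H_k = (kernel of ∂_k) / (image of ∂_{k+1}):

  H_0: rank C_0 − rank ∂_1 = 5 − 4 = 1, and the invariant factors of ∂_1 are all 1, so H_0 = Z.
  H_1: rank ker ∂_1 − rank ∂_2 = (5 − 4) − 0 = 1, and there is no ∂_2, so H_1 = Z.

As a check, the Euler characteristic is 5 − 5 = 0, which agrees with 1 − 1 = 0.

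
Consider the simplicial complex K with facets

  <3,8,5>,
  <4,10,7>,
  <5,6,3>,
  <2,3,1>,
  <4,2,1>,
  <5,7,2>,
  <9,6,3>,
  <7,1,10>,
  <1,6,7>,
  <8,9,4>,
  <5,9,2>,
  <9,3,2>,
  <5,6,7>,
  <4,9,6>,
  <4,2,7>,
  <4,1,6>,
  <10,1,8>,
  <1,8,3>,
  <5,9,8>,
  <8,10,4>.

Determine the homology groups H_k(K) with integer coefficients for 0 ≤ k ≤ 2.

H_0 ≅ Z,  H_1 ≅ Z × Z/2,  H_2 = 0.

We work with the vertex ordering 1 < 2 < 3 < 4 < 5 < 6 < 7 < 8 < 9 < 10. The simplices of K, each written with vertices in increasing order, are:

  0-simplices (10): [1], [2], [3], [4], [5], [6], [7], [8], [9], [10]
  1-simplices (30): (30 of them)
  2-simplices (20): (20 of them)

Hence C_0 ≅ Z^10, C_1 ≅ Z^30, C_2 ≅ Z^20.

Boundary ∂_1: C_1 → C_0 sends each edge [p,q] (with p < q) to q − p. For instance
  ∂[4,7] = [7] − [4].
The 10×30 boundary matrix has rank 9 and Smith normal form diag(1,1,1,1,1,1,1,1,1).

∂_2: C_2 → C_1 sends each 2-simplex [p,q,r] to [q,r] − [p,r] + [p,q]. For instance
  ∂[1,3,8] = [3,8] − [1,8] + [1,3],
  ∂[3,6,9] = [6,9] − [3,9] + [3,6].
The 30×20 boundary matrix has rank 20 and Smith normal form diag(1,1,1,1,1,1,1,1,1,1,1,1,1,1,1,1,1,1,1,2).

From H_k ≅ ker(∂_k) / im(∂_{k+1}) we obtain:

  H_0: rank C_0 − rank ∂_1 = 10 − 9 = 1, and the invariant factors of ∂_1 are all 1, so H_0 = Z.
  H_1: rank ker ∂_1 − rank ∂_2 = (30 − 9) − 20 = 1, and ∂_2 has invariant factor 2 > 1, so H_1 = Z × Z/2.
  H_2: rank ker ∂_2 − rank ∂_3 = (20 − 20) − 0 = 0, and there is no ∂_3, so H_2 = 0.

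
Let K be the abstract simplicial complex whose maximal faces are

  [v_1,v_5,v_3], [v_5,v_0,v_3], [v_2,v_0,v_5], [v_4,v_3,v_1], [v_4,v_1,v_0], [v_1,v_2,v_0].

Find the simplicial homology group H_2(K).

Fix the vertex order v_0 < v_1 < v_2 < v_3 < v_4 < v_5 and write every simplex with vertices in increasing order. Then dim K = 2 and the simplices of K are:

  0-simplices (6): [v_0], [v_1], [v_2], [v_3], [v_4], [v_5]
  1-simplices (12): [v_0,v_1], [v_0,v_2], [v_0,v_3], [v_0,v_4], [v_0,v_5], [v_1,v_2], [v_1,v_3], [v_1,v_4], [v_1,v_5], [v_2,v_5], [v_3,v_4], [v_3,v_5]
  2-simplices (6): [v_0,v_1,v_2], [v_0,v_1,v_4], [v_0,v_2,v_5], [v_0,v_3,v_5], [v_1,v_3,v_4], [v_1,v_3,v_5]

giving chain groups C_0 ≅ Z^6, C_1 ≅ Z^12, C_2 ≅ Z^6.

∂_1: C_1 → C_0 sends each edge [p,q] (with p < q) to q − p.
The resulting 6×12 matrix has rank 5, and its Smith normal form has invariant factors (1,1,1,1,1).

The boundary map ∂_2: C_2 → C_1 sends each 2-simplex [p,q,r] to [q,r] − [p,r] + [p,q]. For instance
  ∂[v_0,v_3,v_5] = [v_3,v_5] − [v_0,v_5] + [v_0,v_3],
  ∂[v_0,v_1,v_2] = [v_1,v_2] − [v_0,v_2] + [v_0,v_1].
The resulting 12×6 matrix has rank 6, and its Smith normal form has invariant factors (1,1,1,1,1,1).

From H_k ≅ ker(∂_k) / im(∂_{k+1}) we obtain:

  H_2: rank ker ∂_2 − rank ∂_3 = (6 − 6) − 0 = 0, and there is no ∂_3, so H_2 = 0.

(K is a triangulation of the cylinder S^1 x I.)

H_2 = 0.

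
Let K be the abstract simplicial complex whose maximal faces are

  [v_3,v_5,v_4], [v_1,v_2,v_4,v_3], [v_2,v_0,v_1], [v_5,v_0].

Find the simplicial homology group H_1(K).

H_1 ≅ Z.

We work with the vertex ordering v_0 < v_1 < v_2 < v_3 < v_4 < v_5. The simplices of K, each written with vertices in increasing order, are:

  0-simplices (6): [v_0], [v_1], [v_2], [v_3], [v_4], [v_5]
  1-simplices (11): [v_0,v_1], [v_0,v_2], [v_0,v_5], [v_1,v_2], [v_1,v_3], [v_1,v_4], [v_2,v_3], [v_2,v_4], [v_3,v_4], [v_3,v_5], [v_4,v_5]
  2-simplices (6): [v_0,v_1,v_2], [v_1,v_2,v_3], [v_1,v_2,v_4], [v_1,v_3,v_4], [v_2,v_3,v_4], [v_3,v_4,v_5]
  3-simplices (1): [v_1,v_2,v_3,v_4]

so the chain groups are C_0 ≅ Z^6, C_1 ≅ Z^11, C_2 ≅ Z^6, C_3 ≅ Z^1.

∂_1: C_1 → C_0 is given by ∂[p,q] = [q] − [p]. For instance
  ∂[v_3,v_5] = [v_5] − [v_3].
The 6×11 boundary matrix has rank 5 and Smith normal form diag(1,1,1,1,1).

Boundary ∂_2: C_2 → C_1 acts by ∂[p,q,r] = [q,r] − [p,r] + [p,q]. For instance
  ∂[v_1,v_2,v_4] = [v_2,v_4] − [v_1,v_4] + [v_1,v_2],
  ∂[v_0,v_1,v_2] = [v_1,v_2] − [v_0,v_2] + [v_0,v_1].
This gives a 11×6 integer matrix of rank 5; reducing to Smith normal form yields diagonal entries (1,1,1,1,1).

∂_3: C_3 → C_2 sends each 3-simplex σ to the alternating sum Σ_i (−1)^i (σ with its i-th vertex removed). For instance
  ∂[v_1,v_2,v_3,v_4] = [v_2,v_3,v_4] − [v_1,v_3,v_4] + [v_1,v_2,v_4] − [v_1,v_2,v_3].
The resulting 6×1 matrix has rank 1, and its Smith normal form has invariant factors (1).

From H_k ≅ ker(∂_k) / im(∂_{k+1}) we obtain:

  H_1: rank ker ∂_1 − rank ∂_2 = (11 − 5) − 5 = 1, and the invariant factors of ∂_2 are all 1, so H_1 = Z.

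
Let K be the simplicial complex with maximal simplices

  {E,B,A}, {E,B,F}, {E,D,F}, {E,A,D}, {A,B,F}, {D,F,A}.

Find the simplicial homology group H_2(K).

We work with the vertex ordering A < B < D < E < F. The simplices of K, each written with vertices in increasing order, are:

  0-simplices (5): A, B, D, E, F
  1-simplices (9): AB, AD, AE, AF, BE, BF, DE, DF, EF
  2-simplices (6): ABE, ABF, ADE, ADF, BEF, DEF

Hence C_0 ≅ Z^5, C_1 ≅ Z^9, C_2 ≅ Z^6.

∂_1: C_1 → C_0 is given by ∂[p,q] = [q] − [p]. For instance
  ∂BF = F − B.
The resulting 5×9 matrix has rank 4, and its Smith normal form has invariant factors (1,1,1,1).

Boundary ∂_2: C_2 → C_1 acts by ∂[p,q,r] = [q,r] − [p,r] + [p,q]. For instance
  ∂BEF = EF − BF + BE,
  ∂ADE = DE − AE + AD.
This gives a 9×6 integer matrix of rank 5; reducing to Smith normal form yields diagonal entries (1,1,1,1,1).

Computing H_k = (kernel of ∂_k) / (image of ∂_{k+1}):

  H_2: rank ker ∂_2 − rank ∂_3 = (6 − 5) − 0 = 1, and there is no ∂_3, so H_2 ≅ Z.

(K is a triangulation of the 2-sphere S^2.)

H_2 ≅ Z.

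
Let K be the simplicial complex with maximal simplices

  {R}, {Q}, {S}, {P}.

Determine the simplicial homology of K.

H_0 ≅ Z^4.

We work with the vertex ordering P < Q < R < S. The simplices of K, each written with vertices in increasing order, are:

  0-simplices (4): P, Q, R, S

so the chain groups are C_0 ≅ Z^4.

Now H_k = ker ∂_k / im ∂_{k+1}, so:

  H_0: rank C_0 − rank ∂_1 = 4 − 0 = 4, and there is no ∂_1, so H_0 = Z^4.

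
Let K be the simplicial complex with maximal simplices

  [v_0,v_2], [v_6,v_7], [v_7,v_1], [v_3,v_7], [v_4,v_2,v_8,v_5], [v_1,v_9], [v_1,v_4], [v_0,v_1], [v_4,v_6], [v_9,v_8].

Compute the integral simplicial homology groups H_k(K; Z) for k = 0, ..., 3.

Fix the vertex order v_0 < v_1 < v_2 < v_3 < v_4 < v_5 < v_6 < v_7 < v_8 < v_9 and write every simplex with vertices in increasing order. Then dim K = 3 and the simplices of K are:

  0-simplices (10): [v_0], [v_1], [v_2], [v_3], [v_4], [v_5], [v_6], [v_7], [v_8], [v_9]
  1-simplices (15): (15 of them)
  2-simplices (4): [v_2,v_4,v_5], [v_2,v_4,v_8], [v_2,v_5,v_8], [v_4,v_5,v_8]
  3-simplices (1): [v_2,v_4,v_5,v_8]

Hence C_0 ≅ Z^10, C_1 ≅ Z^15, C_2 ≅ Z^4, C_3 ≅ Z^1.

Boundary ∂_1: C_1 → C_0 maps an edge to its endpoints' difference, ∂[p,q] = q − p. For instance
  ∂[v_6,v_7] = [v_7] − [v_6].
The 10×15 boundary matrix has rank 9 and Smith normal form diag(1,1,1,1,1,1,1,1,1).

The boundary map ∂_2: C_2 → C_1 maps a triangle to the signed sum of its edges. For instance
  ∂[v_2,v_4,v_5] = [v_4,v_5] − [v_2,v_5] + [v_2,v_4],
  ∂[v_2,v_4,v_8] = [v_4,v_8] − [v_2,v_8] + [v_2,v_4].
As a 15×4 matrix over Z this has rank 3, with invariant factors (1,1,1).

Boundary ∂_3: C_3 → C_2 sends each 3-simplex σ to the alternating sum Σ_i (−1)^i (σ with its i-th vertex removed). For instance
  ∂[v_2,v_4,v_5,v_8] = [v_4,v_5,v_8] − [v_2,v_5,v_8] + [v_2,v_4,v_8] − [v_2,v_4,v_5].
The 4×1 boundary matrix has rank 1 and Smith normal form diag(1).

From H_k ≅ ker(∂_k) / im(∂_{k+1}) we obtain:

  H_0: rank C_0 − rank ∂_1 = 10 − 9 = 1, and the invariant factors of ∂_1 are all 1, so H_0 ≅ Z.
  H_1: rank ker ∂_1 − rank ∂_2 = (15 − 9) − 3 = 3, and the invariant factors of ∂_2 are all 1, so H_1 ≅ Z^3.
  H_2: rank ker ∂_2 − rank ∂_3 = (4 − 3) − 1 = 0, and the invariant factors of ∂_3 are all 1, so H_2 ≅ 0.
  H_3: rank ker ∂_3 − rank ∂_4 = (1 − 1) − 0 = 0, and there is no ∂_4, so H_3 ≅ 0.

H_0 = Z,  H_1 = Z^3,  H_2 = 0,  H_3 = 0.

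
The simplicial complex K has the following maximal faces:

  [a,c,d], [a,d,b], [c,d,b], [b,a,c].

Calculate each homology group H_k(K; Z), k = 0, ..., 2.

H_0 = Z,  H_1 = 0,  H_2 = Z.

We work with the vertex ordering a < b < c < d. The simplices of K, each written with vertices in increasing order, are:

  0-simplices (4): a, b, c, d
  1-simplices (6): ab, ac, ad, bc, bd, cd
  2-simplices (4): abc, abd, acd, bcd

so the chain groups are C_0 ≅ Z^4, C_1 ≅ Z^6, C_2 ≅ Z^4.

Boundary ∂_1: C_1 → C_0 sends each edge [p,q] (with p < q) to q − p.
The resulting 4×6 matrix has rank 3, and its Smith normal form has invariant factors (1,1,1).

Boundary ∂_2: C_2 → C_1 acts by ∂[p,q,r] = [q,r] − [p,r] + [p,q]. For instance
  ∂acd = cd − ad + ac,
  ∂bcd = cd − bd + bc.
The 6×4 boundary matrix has rank 3 and Smith normal form diag(1,1,1).

Now H_k = ker ∂_k / im ∂_{k+1}, so:

  H_0: rank C_0 − rank ∂_1 = 4 − 3 = 1, and the invariant factors of ∂_1 are all 1, so H_0 = Z.
  H_1: rank ker ∂_1 − rank ∂_2 = (6 − 3) − 3 = 0, and the invariant factors of ∂_2 are all 1, so H_1 = 0.
  H_2: rank ker ∂_2 − rank ∂_3 = (4 − 3) − 0 = 1, and there is no ∂_3, so H_2 = Z.

As a check, the Euler characteristic is 4 − 6 + 4 = 2, which agrees with 1 − 0 + 1 = 2.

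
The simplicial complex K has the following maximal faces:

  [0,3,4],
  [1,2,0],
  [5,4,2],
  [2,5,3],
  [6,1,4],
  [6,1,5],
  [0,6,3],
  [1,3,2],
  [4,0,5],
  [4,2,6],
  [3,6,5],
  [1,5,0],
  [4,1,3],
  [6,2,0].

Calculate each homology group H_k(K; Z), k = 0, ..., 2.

Order the vertices as 0 < 1 < 2 < 3 < 4 < 5 < 6. Listing each simplex with vertices in this order, K has dimension 2 with simplices:

  0-simplices (7): [0], [1], [2], [3], [4], [5], [6]
  1-simplices (21): [0,1], [0,2], [0,3], [0,4], [0,5], [0,6], [1,2], [1,3], [1,4], [1,5], [1,6], [2,3], [2,4], [2,5], [2,6], [3,4], [3,5], [3,6], [4,5], [4,6], [5,6]
  2-simplices (14): [0,1,2], [0,1,5], [0,2,6], [0,3,4], [0,3,6], [0,4,5], [1,2,3], [1,3,4], [1,4,6], [1,5,6], [2,3,5], [2,4,5], [2,4,6], [3,5,6]

so the chain groups are C_0 ≅ Z^7, C_1 ≅ Z^21, C_2 ≅ Z^14.

∂_1: C_1 → C_0 is given by ∂[p,q] = [q] − [p]. For instance
  ∂[0,4] = [4] − [0].
The resulting 7×21 matrix has rank 6, and its Smith normal form has invariant factors (1,1,1,1,1,1).

The boundary map ∂_2: C_2 → C_1 maps a triangle to the signed sum of its edges. For instance
  ∂[2,4,5] = [4,5] − [2,5] + [2,4],
  ∂[3,5,6] = [5,6] − [3,6] + [3,5].
As a 21×14 matrix over Z this has rank 13, with invariant factors (1,1,1,1,1,1,1,1,1,1,1,1,1).

Computing H_k = (kernel of ∂_k) / (image of ∂_{k+1}):

  H_0: rank C_0 − rank ∂_1 = 7 − 6 = 1, and the invariant factors of ∂_1 are all 1, so H_0 ≅ Z.
  H_1: rank ker ∂_1 − rank ∂_2 = (21 − 6) − 13 = 2, and the invariant factors of ∂_2 are all 1, so H_1 ≅ Z^2.
  H_2: rank ker ∂_2 − rank ∂_3 = (14 − 13) − 0 = 1, and there is no ∂_3, so H_2 ≅ Z.

As a check, the Euler characteristic is 7 − 21 + 14 = 0, which agrees with 1 − 2 + 1 = 0.

H_0 = Z,  H_1 = Z^2,  H_2 = Z.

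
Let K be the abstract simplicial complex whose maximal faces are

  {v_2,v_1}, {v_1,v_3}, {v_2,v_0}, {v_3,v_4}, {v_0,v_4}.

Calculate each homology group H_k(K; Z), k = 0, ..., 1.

Fix the vertex order v_0 < v_1 < v_2 < v_3 < v_4 and write every simplex with vertices in increasing order. Then dim K = 1 and the simplices of K are:

  0-simplices (5): [v_0], [v_1], [v_2], [v_3], [v_4]
  1-simplices (5): [v_0,v_2], [v_0,v_4], [v_1,v_2], [v_1,v_3], [v_3,v_4]

giving chain groups C_0 ≅ Z^5, C_1 ≅ Z^5.

The boundary map ∂_1: C_1 → C_0 sends each edge [p,q] (with p < q) to q − p.
The 5×5 boundary matrix has rank 4 and Smith normal form diag(1,1,1,1).

Reading off H_k = ker ∂_k / im ∂_{k+1}:

  H_0: rank C_0 − rank ∂_1 = 5 − 4 = 1, and the invariant factors of ∂_1 are all 1, so H_0 ≅ Z.
  H_1: rank ker ∂_1 − rank ∂_2 = (5 − 4) − 0 = 1, and there is no ∂_2, so H_1 ≅ Z.

As a check, the Euler characteristic is 5 − 5 = 0, which agrees with 1 − 1 = 0.

H_0 ≅ Z,  H_1 ≅ Z.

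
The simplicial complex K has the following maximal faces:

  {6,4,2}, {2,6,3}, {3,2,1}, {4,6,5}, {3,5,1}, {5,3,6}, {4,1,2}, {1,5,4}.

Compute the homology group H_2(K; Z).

Order the vertices as 1 < 2 < 3 < 4 < 5 < 6. Listing each simplex with vertices in this order, K has dimension 2 with simplices:

  0-simplices (6): [1], [2], [3], [4], [5], [6]
  1-simplices (12): [1,2], [1,3], [1,4], [1,5], [2,3], [2,4], [2,6], [3,5], [3,6], [4,5], [4,6], [5,6]
  2-simplices (8): [1,2,3], [1,2,4], [1,3,5], [1,4,5], [2,3,6], [2,4,6], [3,5,6], [4,5,6]

so the chain groups are C_0 ≅ Z^6, C_1 ≅ Z^12, C_2 ≅ Z^8.

The boundary map ∂_1: C_1 → C_0 is given by ∂[p,q] = [q] − [p].
The resulting 6×12 matrix has rank 5, and its Smith normal form has invariant factors (1,1,1,1,1).

The boundary map ∂_2: C_2 → C_1 maps a triangle to the signed sum of its edges. For instance
  ∂[1,2,3] = [2,3] − [1,3] + [1,2],
  ∂[2,3,6] = [3,6] − [2,6] + [2,3].
This gives a 12×8 integer matrix of rank 7; reducing to Smith normal form yields diagonal entries (1,1,1,1,1,1,1).

Reading off H_k = ker ∂_k / im ∂_{k+1}:

  H_2: rank ker ∂_2 − rank ∂_3 = (8 − 7) − 0 = 1, and there is no ∂_3, so H_2 ≅ Z.

(K is a triangulation of the 2-sphere S^2.)

H_2 ≅ Z.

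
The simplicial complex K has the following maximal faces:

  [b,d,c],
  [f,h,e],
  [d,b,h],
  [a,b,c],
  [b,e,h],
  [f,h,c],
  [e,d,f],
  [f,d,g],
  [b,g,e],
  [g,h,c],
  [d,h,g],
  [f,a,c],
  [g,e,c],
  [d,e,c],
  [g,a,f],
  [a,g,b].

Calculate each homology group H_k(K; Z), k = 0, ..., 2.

Fix the vertex order a < b < c < d < e < f < g < h and write every simplex with vertices in increasing order. Then dim K = 2 and the simplices of K are:

  0-simplices (8): a, b, c, d, e, f, g, h
  1-simplices (24): ab, ac, af, ag, bc, bd, be, bg, bh, cd, ce, cf, cg, ch, de, df, dg, dh, ef, eg, eh, fg, fh, gh
  2-simplices (16): abc, abg, acf, afg, bcd, bdh, beg, beh, cde, ceg, cfh, cgh, def, dfg, dgh, efh

so the chain groups are C_0 ≅ Z^8, C_1 ≅ Z^24, C_2 ≅ Z^16.

Boundary ∂_1: C_1 → C_0 maps an edge to its endpoints' difference, ∂[p,q] = q − p. For instance
  ∂ab = b − a.
The 8×24 boundary matrix has rank 7 and Smith normal form diag(1,1,1,1,1,1,1).

The boundary map ∂_2: C_2 → C_1 sends each 2-simplex [p,q,r] to [q,r] − [p,r] + [p,q]. For instance
  ∂dgh = gh − dh + dg,
  ∂cgh = gh − ch + cg.
The 24×16 boundary matrix has rank 15 and Smith normal form diag(1,1,1,1,1,1,1,1,1,1,1,1,1,1,1).

From H_k ≅ ker(∂_k) / im(∂_{k+1}) we obtain:

  H_0: rank C_0 − rank ∂_1 = 8 − 7 = 1, and the invariant factors of ∂_1 are all 1, so H_0 = Z.
  H_1: rank ker ∂_1 − rank ∂_2 = (24 − 7) − 15 = 2, and the invariant factors of ∂_2 are all 1, so H_1 = Z^2.
  H_2: rank ker ∂_2 − rank ∂_3 = (16 − 15) − 0 = 1, and there is no ∂_3, so H_2 = Z.

As a check, the Euler characteristic is 8 − 24 + 16 = 0, which agrees with 1 − 2 + 1 = 0.

H_0 ≅ Z,  H_1 ≅ Z^2,  H_2 ≅ Z.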